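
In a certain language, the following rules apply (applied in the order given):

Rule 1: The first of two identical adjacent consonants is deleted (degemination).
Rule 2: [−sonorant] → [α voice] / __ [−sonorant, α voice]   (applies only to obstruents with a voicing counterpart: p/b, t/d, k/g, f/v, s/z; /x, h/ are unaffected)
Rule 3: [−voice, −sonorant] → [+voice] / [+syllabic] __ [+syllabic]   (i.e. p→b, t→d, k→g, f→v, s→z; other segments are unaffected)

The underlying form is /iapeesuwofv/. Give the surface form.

Rule 1 (degemination): no segment meets the environment; /iapeesuwofv/ is unchanged.
Rule 2 (regressive voicing assimilation): /f/ precedes the voiced obstruent /v/, so it voices to [v] by assimilation. /iapeesuwofv/ → iapeesuwovv.
Rule 3 (intervocalic voicing): /p/ is a voiceless obstruent between vowels /a/ and /e/, so it voices to [b]. /s/ is a voiceless obstruent between vowels /e/ and /u/, so it voices to [z]. /iapeesuwovv/ → iabeezuwovv.

iabeezuwovv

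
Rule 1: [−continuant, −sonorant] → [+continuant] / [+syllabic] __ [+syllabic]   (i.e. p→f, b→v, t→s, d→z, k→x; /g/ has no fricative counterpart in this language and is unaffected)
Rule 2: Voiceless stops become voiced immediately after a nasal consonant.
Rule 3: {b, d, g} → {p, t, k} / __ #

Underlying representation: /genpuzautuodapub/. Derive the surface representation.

Rule 1 (intervocalic spirantization): /t/ is a stop between vowels /u/ and /u/, so it spirantizes to the fricative [s]. /d/ is a stop between vowels /o/ and /a/, so it spirantizes to the fricative [z]. /p/ is a stop between vowels /a/ and /u/, so it spirantizes to the fricative [f]. /genpuzautuodapub/ → genpuzausuozafub.
Rule 2 (post-nasal voicing): /p/ is a voiceless stop immediately after the nasal /n/, so it voices to [b]. /genpuzausuozafub/ → genbuzausuozafub.
Rule 3 (final devoicing): /b/ is a voiced stop in word-final position, so it devoices to [p]. /genbuzausuozafub/ → genbuzausuozafup.

genbuzausuozafup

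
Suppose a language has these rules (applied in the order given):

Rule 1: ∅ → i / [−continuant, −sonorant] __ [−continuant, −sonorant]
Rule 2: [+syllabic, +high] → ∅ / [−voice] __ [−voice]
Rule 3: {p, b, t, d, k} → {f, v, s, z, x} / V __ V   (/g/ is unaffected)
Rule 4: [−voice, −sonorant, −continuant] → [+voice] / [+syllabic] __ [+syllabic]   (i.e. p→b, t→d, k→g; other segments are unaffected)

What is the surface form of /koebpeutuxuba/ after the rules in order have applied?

koevifeutxuva

Rule 1 (stop-cluster i-epenthesis): /b/ and /p/ form a stop–stop cluster, so [i] is inserted between them. /koebpeutuxuba/ → koebipeutuxuba.
Rule 2 (high vowel syncope): /u/ is a high vowel flanked by voiceless consonants /t/ and /x/, so it deletes. /koebipeutuxuba/ → koebipeutxuba.
Rule 3 (intervocalic spirantization): /b/ is a stop between vowels /e/ and /i/, so it spirantizes to the fricative [v]. /p/ is a stop between vowels /i/ and /e/, so it spirantizes to the fricative [f]. /b/ is a stop between vowels /u/ and /a/, so it spirantizes to the fricative [v]. /koebipeutxuba/ → koevifeutxuva.
Rule 4 (intervocalic voicing): no segment meets the environment; /koevifeutxuva/ is unchanged.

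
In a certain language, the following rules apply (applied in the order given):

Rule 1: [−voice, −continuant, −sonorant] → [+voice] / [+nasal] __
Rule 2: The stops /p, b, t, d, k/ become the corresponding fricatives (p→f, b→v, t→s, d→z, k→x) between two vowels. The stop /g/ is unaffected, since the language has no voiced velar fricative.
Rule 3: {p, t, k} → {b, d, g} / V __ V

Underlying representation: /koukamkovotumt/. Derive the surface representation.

kouxamgovosumd

Rule 1 (post-nasal voicing): /k/ is a voiceless stop immediately after the nasal /m/, so it voices to [g]. /t/ is a voiceless stop immediately after the nasal /m/, so it voices to [d]. /koukamkovotumt/ → koukamgovotumd.
Rule 2 (intervocalic spirantization): /k/ is a stop between vowels /u/ and /a/, so it spirantizes to the fricative [x]. /t/ is a stop between vowels /o/ and /u/, so it spirantizes to the fricative [s]. /koukamgovotumd/ → kouxamgovosumd.
Rule 3 (intervocalic voicing): no segment meets the environment; /kouxamgovosumd/ is unchanged.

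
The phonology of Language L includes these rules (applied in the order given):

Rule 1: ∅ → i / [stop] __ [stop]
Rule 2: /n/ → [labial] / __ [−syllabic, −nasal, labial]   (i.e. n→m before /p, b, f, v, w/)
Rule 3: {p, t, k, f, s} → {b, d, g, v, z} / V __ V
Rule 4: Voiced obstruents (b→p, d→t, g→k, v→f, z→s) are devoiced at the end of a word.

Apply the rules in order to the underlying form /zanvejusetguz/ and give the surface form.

Rule 1 (stop-cluster i-epenthesis): /t/ and /g/ form a stop–stop cluster, so [i] is inserted between them. /zanvejusetguz/ → zanvejusetiguz.
Rule 2 (nasal place assimilation): /n/ precedes the labial consonant /v/, so it assimilates in place to [m]. /zanvejusetiguz/ → zamvejusetiguz.
Rule 3 (intervocalic voicing): /s/ is a voiceless obstruent between vowels /u/ and /e/, so it voices to [z]. /t/ is a voiceless obstruent between vowels /e/ and /i/, so it voices to [d]. /zamvejusetiguz/ → zamvejuzediguz.
Rule 4 (final devoicing): /z/ is a voiced obstruent in word-final position, so it devoices to [s]. /zamvejuzediguz/ → zamvejuzedigus.

zamvejuzedigus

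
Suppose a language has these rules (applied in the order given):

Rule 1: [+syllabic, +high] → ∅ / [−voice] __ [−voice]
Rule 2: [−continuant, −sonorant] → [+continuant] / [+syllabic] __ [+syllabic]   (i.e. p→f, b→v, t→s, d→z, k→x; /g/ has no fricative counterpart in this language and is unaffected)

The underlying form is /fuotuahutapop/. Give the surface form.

Rule 1 (high vowel syncope): /u/ is a high vowel flanked by voiceless consonants /h/ and /t/, so it deletes. /fuotuahutapop/ → fuotuahtapop.
Rule 2 (intervocalic spirantization): /t/ is a stop between vowels /o/ and /u/, so it spirantizes to the fricative [s]. /p/ is a stop between vowels /a/ and /o/, so it spirantizes to the fricative [f]. /fuotuahtapop/ → fuosuahtafop.

fuosuahtafop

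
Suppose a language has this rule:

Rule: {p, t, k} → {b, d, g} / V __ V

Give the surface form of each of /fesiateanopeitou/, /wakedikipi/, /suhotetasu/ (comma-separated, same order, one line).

/fesiateanopeitou/: /t/ is a voiceless stop between vowels /a/ and /e/, so it voices to [d]. /p/ is a voiceless stop between vowels /o/ and /e/, so it voices to [b]. /t/ is a voiceless stop between vowels /i/ and /o/, so it voices to [d]. → [fesiadeanobeidou].
/wakedikipi/: /k/ is a voiceless stop between vowels /a/ and /e/, so it voices to [g]. /k/ is a voiceless stop between vowels /i/ and /i/, so it voices to [g]. /p/ is a voiceless stop between vowels /i/ and /i/, so it voices to [b]. → [wagedigibi].
/suhotetasu/: /t/ is a voiceless stop between vowels /o/ and /e/, so it voices to [d]. /t/ is a voiceless stop between vowels /e/ and /a/, so it voices to [d]. → [suhodedasu].

fesiadeanobeidou, wagedigibi, suhodedasu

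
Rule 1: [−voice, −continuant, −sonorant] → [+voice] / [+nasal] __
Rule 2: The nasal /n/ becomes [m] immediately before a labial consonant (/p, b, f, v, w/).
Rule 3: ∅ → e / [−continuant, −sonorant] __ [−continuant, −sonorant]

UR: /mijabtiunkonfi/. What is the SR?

Rule 1 (post-nasal voicing): /k/ is a voiceless stop immediately after the nasal /n/, so it voices to [g]. /mijabtiunkonfi/ → mijabtiungonfi.
Rule 2 (nasal place assimilation): /n/ precedes the labial consonant /f/, so it assimilates in place to [m]. /mijabtiungonfi/ → mijabtiungomfi.
Rule 3 (stop-cluster e-epenthesis): /b/ and /t/ form a stop–stop cluster, so [e] is inserted between them. /mijabtiungomfi/ → mijabetiungomfi.

mijabetiungomfi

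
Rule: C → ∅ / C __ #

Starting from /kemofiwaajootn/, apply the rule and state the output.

/n/ is the second consonant of a word-final cluster /tn/, so it deletes.
The other instances of /k/, /m/, /f/, /w/, /j/, /t/ do not occur in the required environment and remain unchanged.
Surface form: [kemofiwaajoot].

kemofiwaajoot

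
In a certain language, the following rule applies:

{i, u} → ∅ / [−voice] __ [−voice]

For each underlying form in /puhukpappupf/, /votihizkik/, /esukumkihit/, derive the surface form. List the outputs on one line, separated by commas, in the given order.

/puhukpappupf/: /u/ is a high vowel flanked by voiceless consonants /p/ and /h/, so it deletes. /u/ is a high vowel flanked by voiceless consonants /h/ and /k/, so it deletes. /u/ is a high vowel flanked by voiceless consonants /p/ and /p/, so it deletes. → [phkpapppf].
/votihizkik/: /i/ is a high vowel flanked by voiceless consonants /t/ and /h/, so it deletes. /i/ is a high vowel flanked by voiceless consonants /k/ and /k/, so it deletes. → [vothizkk].
/esukumkihit/: /u/ is a high vowel flanked by voiceless consonants /s/ and /k/, so it deletes. /i/ is a high vowel flanked by voiceless consonants /k/ and /h/, so it deletes. /i/ is a high vowel flanked by voiceless consonants /h/ and /t/, so it deletes. → [eskumkht].

phkpapppf, vothizkk, eskumkht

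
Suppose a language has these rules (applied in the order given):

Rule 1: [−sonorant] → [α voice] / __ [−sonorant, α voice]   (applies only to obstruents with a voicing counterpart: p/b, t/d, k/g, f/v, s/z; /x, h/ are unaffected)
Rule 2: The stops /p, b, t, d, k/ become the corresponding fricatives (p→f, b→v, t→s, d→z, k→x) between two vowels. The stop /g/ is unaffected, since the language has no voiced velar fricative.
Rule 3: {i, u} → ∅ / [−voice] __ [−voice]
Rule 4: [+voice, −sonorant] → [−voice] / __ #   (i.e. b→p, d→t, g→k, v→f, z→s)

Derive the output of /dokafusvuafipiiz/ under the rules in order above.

Rule 1 (regressive voicing assimilation): /s/ precedes the voiced obstruent /v/, so it voices to [z] by assimilation. /dokafusvuafipiiz/ → dokafuzvuafipiiz.
Rule 2 (intervocalic spirantization): /k/ is a stop between vowels /o/ and /a/, so it spirantizes to the fricative [x]. /p/ is a stop between vowels /i/ and /i/, so it spirantizes to the fricative [f]. /dokafuzvuafipiiz/ → doxafuzvuafifiiz.
Rule 3 (high vowel syncope): /i/ is a high vowel flanked by voiceless consonants /f/ and /f/, so it deletes. /doxafuzvuafifiiz/ → doxafuzvuaffiiz.
Rule 4 (final devoicing): /z/ is a voiced obstruent in word-final position, so it devoices to [s]. /doxafuzvuaffiiz/ → doxafuzvuaffiis.

doxafuzvuaffiis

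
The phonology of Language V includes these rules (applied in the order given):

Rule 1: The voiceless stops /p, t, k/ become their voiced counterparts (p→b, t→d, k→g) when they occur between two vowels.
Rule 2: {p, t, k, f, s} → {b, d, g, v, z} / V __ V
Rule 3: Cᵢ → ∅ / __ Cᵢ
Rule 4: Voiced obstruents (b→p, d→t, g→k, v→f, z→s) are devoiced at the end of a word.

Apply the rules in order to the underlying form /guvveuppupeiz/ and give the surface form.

Rule 1 (intervocalic voicing): /p/ is a voiceless stop between vowels /u/ and /e/, so it voices to [b]. /guvveuppupeiz/ → guvveuppubeiz.
Rule 2 (intervocalic voicing): no segment meets the environment; /guvveuppubeiz/ is unchanged.
Rule 3 (degemination): /vv/ is a geminate; the first /v/ deletes. /pp/ is a geminate; the first /p/ deletes. /guvveuppubeiz/ → guveupubeiz.
Rule 4 (final devoicing): /z/ is a voiced obstruent in word-final position, so it devoices to [s]. /guveupubeiz/ → guveupubeis.

guveupubeis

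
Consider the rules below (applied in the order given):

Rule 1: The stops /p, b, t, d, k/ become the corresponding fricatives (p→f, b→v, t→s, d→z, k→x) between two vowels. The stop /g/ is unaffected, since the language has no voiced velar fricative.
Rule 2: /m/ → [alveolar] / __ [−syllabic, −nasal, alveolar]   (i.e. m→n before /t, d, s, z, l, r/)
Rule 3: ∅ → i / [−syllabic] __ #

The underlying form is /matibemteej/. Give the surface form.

Rule 1 (intervocalic spirantization): /t/ is a stop between vowels /a/ and /i/, so it spirantizes to the fricative [s]. /b/ is a stop between vowels /i/ and /e/, so it spirantizes to the fricative [v]. /matibemteej/ → masivemteej.
Rule 2 (nasal place assimilation): /m/ precedes the alveolar consonant /t/, so it assimilates in place to [n]. /masivemteej/ → masiventeej.
Rule 3 (final i-epenthesis): the form ends in the consonant /j/, so [i] is inserted word-finally. /masiventeej/ → masiventeeji.

masiventeeji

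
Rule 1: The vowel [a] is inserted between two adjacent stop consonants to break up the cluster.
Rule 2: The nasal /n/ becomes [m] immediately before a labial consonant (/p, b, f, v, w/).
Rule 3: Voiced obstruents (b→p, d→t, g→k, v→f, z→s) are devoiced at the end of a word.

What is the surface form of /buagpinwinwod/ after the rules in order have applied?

buagapimwimwot

Rule 1 (stop-cluster a-epenthesis): /g/ and /p/ form a stop–stop cluster, so [a] is inserted between them. /buagpinwinwod/ → buagapinwinwod.
Rule 2 (nasal place assimilation): /n/ precedes the labial consonant /w/, so it assimilates in place to [m]. /n/ precedes the labial consonant /w/, so it assimilates in place to [m]. /buagapinwinwod/ → buagapimwimwod.
Rule 3 (final devoicing): /d/ is a voiced obstruent in word-final position, so it devoices to [t]. /buagapimwimwod/ → buagapimwimwot.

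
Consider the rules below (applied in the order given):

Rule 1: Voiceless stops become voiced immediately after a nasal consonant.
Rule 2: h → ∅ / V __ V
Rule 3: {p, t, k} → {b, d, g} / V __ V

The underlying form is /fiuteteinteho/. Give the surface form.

fiudedeindeo

Rule 1 (post-nasal voicing): /t/ is a voiceless stop immediately after the nasal /n/, so it voices to [d]. /fiuteteinteho/ → fiuteteindeho.
Rule 2 (intervocalic h-deletion): /h/ occurs between vowels /e/ and /o/, so it deletes. /fiuteteindeho/ → fiuteteindeo.
Rule 3 (intervocalic voicing): /t/ is a voiceless stop between vowels /u/ and /e/, so it voices to [d]. /t/ is a voiceless stop between vowels /e/ and /e/, so it voices to [d]. /fiuteteindeo/ → fiudedeindeo.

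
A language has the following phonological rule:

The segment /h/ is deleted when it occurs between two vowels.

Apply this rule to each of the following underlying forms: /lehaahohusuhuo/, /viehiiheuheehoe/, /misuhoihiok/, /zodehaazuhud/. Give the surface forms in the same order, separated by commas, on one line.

/lehaahohusuhuo/: /h/ occurs between vowels /e/ and /a/, so it deletes. /h/ occurs between vowels /a/ and /o/, so it deletes. /h/ occurs between vowels /o/ and /u/, so it deletes. /h/ occurs between vowels /u/ and /u/, so it deletes. → [leaaousuuo].
/viehiiheuheehoe/: /h/ occurs between vowels /e/ and /i/, so it deletes. /h/ occurs between vowels /i/ and /e/, so it deletes. /h/ occurs between vowels /u/ and /e/, so it deletes. /h/ occurs between vowels /e/ and /o/, so it deletes. → [vieiieueeoe].
/misuhoihiok/: /h/ occurs between vowels /u/ and /o/, so it deletes. /h/ occurs between vowels /i/ and /i/, so it deletes. → [misuoiiok].
/zodehaazuhud/: /h/ occurs between vowels /e/ and /a/, so it deletes. /h/ occurs between vowels /u/ and /u/, so it deletes. → [zodeaazuud].

leaaousuuo, vieiieueeoe, misuoiiok, zodeaazuud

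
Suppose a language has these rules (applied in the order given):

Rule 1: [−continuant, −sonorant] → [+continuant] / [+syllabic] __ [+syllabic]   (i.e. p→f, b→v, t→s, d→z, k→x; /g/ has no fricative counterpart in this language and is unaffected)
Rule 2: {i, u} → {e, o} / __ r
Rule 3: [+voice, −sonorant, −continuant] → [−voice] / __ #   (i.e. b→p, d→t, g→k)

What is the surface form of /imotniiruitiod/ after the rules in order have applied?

imotnieruisiot

Rule 1 (intervocalic spirantization): /t/ is a stop between vowels /i/ and /i/, so it spirantizes to the fricative [s]. /imotniiruitiod/ → imotniiruisiod.
Rule 2 (pre-rhotic lowering): /i/ is a high vowel immediately before /r/, so it lowers to [e]. /imotniiruisiod/ → imotnieruisiod.
Rule 3 (final devoicing): /d/ is a voiced stop in word-final position, so it devoices to [t]. /imotnieruisiod/ → imotnieruisiot.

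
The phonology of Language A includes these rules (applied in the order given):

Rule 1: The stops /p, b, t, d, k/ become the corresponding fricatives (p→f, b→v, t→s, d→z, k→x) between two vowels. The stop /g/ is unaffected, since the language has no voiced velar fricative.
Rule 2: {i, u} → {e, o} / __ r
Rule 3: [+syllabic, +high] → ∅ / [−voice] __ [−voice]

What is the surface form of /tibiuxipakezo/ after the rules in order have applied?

Rule 1 (intervocalic spirantization): /b/ is a stop between vowels /i/ and /i/, so it spirantizes to the fricative [v]. /p/ is a stop between vowels /i/ and /a/, so it spirantizes to the fricative [f]. /k/ is a stop between vowels /a/ and /e/, so it spirantizes to the fricative [x]. /tibiuxipakezo/ → tiviuxifaxezo.
Rule 2 (pre-rhotic lowering): no segment meets the environment; /tiviuxifaxezo/ is unchanged.
Rule 3 (high vowel syncope): /i/ is a high vowel flanked by voiceless consonants /x/ and /f/, so it deletes. /tiviuxifaxezo/ → tiviuxfaxezo.

tiviuxfaxezo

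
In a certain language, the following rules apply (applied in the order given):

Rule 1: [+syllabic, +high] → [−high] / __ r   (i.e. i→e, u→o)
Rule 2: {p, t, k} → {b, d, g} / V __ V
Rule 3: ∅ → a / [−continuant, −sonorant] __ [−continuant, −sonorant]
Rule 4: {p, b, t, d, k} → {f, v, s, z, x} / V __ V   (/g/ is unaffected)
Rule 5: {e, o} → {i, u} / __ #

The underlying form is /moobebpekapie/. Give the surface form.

moovevafegavii

Rule 1 (pre-rhotic lowering): no segment meets the environment; /moobebpekapie/ is unchanged.
Rule 2 (intervocalic voicing): /k/ is a voiceless stop between vowels /e/ and /a/, so it voices to [g]. /p/ is a voiceless stop between vowels /a/ and /i/, so it voices to [b]. /moobebpekapie/ → moobebpegabie.
Rule 3 (stop-cluster a-epenthesis): /b/ and /p/ form a stop–stop cluster, so [a] is inserted between them. /moobebpegabie/ → moobebapegabie.
Rule 4 (intervocalic spirantization): /b/ is a stop between vowels /o/ and /e/, so it spirantizes to the fricative [v]. /b/ is a stop between vowels /e/ and /a/, so it spirantizes to the fricative [v]. /p/ is a stop between vowels /a/ and /e/, so it spirantizes to the fricative [f]. /b/ is a stop between vowels /a/ and /i/, so it spirantizes to the fricative [v]. /moobebapegabie/ → moovevafegavie.
Rule 5 (final vowel raising): /e/ is a mid vowel in word-final position, so it raises to [i]. /moovevafegavie/ → moovevafegavii.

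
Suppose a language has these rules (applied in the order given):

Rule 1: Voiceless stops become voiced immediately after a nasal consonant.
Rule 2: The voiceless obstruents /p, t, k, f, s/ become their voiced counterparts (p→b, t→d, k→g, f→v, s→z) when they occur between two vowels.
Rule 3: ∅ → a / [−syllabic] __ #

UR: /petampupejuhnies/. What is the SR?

Rule 1 (post-nasal voicing): /p/ is a voiceless stop immediately after the nasal /m/, so it voices to [b]. /petampupejuhnies/ → petambupejuhnies.
Rule 2 (intervocalic voicing): /t/ is a voiceless obstruent between vowels /e/ and /a/, so it voices to [d]. /p/ is a voiceless obstruent between vowels /u/ and /e/, so it voices to [b]. /petambupejuhnies/ → pedambubejuhnies.
Rule 3 (final a-epenthesis): the form ends in the consonant /s/, so [a] is inserted word-finally. /pedambubejuhnies/ → pedambubejuhniesa.

pedambubejuhniesa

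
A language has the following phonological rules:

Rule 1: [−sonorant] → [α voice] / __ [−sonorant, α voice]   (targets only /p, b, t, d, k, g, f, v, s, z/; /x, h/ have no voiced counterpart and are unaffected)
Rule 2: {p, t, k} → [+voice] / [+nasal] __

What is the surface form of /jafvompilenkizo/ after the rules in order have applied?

Rule 1 (regressive voicing assimilation): /f/ precedes the voiced obstruent /v/, so it voices to [v] by assimilation. /jafvompilenkizo/ → javvompilenkizo.
Rule 2 (post-nasal voicing): /p/ is a voiceless stop immediately after the nasal /m/, so it voices to [b]. /k/ is a voiceless stop immediately after the nasal /n/, so it voices to [g]. /javvompilenkizo/ → javvombilengizo.

javvombilengizo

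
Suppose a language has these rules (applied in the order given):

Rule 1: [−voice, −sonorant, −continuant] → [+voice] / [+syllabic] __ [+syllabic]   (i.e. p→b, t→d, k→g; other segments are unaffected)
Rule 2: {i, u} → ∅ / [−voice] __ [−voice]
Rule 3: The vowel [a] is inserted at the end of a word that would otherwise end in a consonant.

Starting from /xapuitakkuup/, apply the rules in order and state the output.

Rule 1 (intervocalic voicing): /p/ is a voiceless stop between vowels /a/ and /u/, so it voices to [b]. /t/ is a voiceless stop between vowels /i/ and /a/, so it voices to [d]. /xapuitakkuup/ → xabuidakkuup.
Rule 2 (high vowel syncope): no segment meets the environment; /xabuidakkuup/ is unchanged.
Rule 3 (final a-epenthesis): the form ends in the consonant /p/, so [a] is inserted word-finally. /xabuidakkuup/ → xabuidakkuupa.

xabuidakkuupa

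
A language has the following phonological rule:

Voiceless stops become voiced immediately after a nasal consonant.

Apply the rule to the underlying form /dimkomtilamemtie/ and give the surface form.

/k/ is a voiceless stop immediately after the nasal /m/, so it voices to [g].
/t/ is a voiceless stop immediately after the nasal /m/, so it voices to [d].
/t/ is a voiceless stop immediately after the nasal /m/, so it voices to [d].
Surface form: [dimgomdilamemdie].

dimgomdilamemdie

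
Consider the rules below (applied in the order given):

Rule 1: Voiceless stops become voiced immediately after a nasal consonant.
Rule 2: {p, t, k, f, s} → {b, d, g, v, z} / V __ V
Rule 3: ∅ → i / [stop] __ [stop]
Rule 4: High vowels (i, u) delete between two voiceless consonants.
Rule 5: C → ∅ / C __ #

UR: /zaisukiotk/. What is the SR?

zaizugiot

Rule 1 (post-nasal voicing): no segment meets the environment; /zaisukiotk/ is unchanged.
Rule 2 (intervocalic voicing): /s/ is a voiceless obstruent between vowels /i/ and /u/, so it voices to [z]. /k/ is a voiceless obstruent between vowels /u/ and /i/, so it voices to [g]. /zaisukiotk/ → zaizugiotk.
Rule 3 (stop-cluster i-epenthesis): /t/ and /k/ form a stop–stop cluster, so [i] is inserted between them. /zaizugiotk/ → zaizugiotik.
Rule 4 (high vowel syncope): /i/ is a high vowel flanked by voiceless consonants /t/ and /k/, so it deletes. /zaizugiotik/ → zaizugiotk.
Rule 5 (final cluster simplification): /k/ is the second consonant of a word-final cluster /tk/, so it deletes. /zaizugiotk/ → zaizugiot.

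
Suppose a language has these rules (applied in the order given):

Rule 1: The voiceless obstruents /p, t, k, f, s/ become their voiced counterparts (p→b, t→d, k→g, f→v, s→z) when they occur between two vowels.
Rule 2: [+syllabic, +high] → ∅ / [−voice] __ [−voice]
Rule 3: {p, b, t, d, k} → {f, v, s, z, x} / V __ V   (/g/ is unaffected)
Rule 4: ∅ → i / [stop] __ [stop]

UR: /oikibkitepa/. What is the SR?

oigibikizeva

Rule 1 (intervocalic voicing): /k/ is a voiceless obstruent between vowels /i/ and /i/, so it voices to [g]. /t/ is a voiceless obstruent between vowels /i/ and /e/, so it voices to [d]. /p/ is a voiceless obstruent between vowels /e/ and /a/, so it voices to [b]. /oikibkitepa/ → oigibkideba.
Rule 2 (high vowel syncope): no segment meets the environment; /oigibkideba/ is unchanged.
Rule 3 (intervocalic spirantization): /d/ is a stop between vowels /i/ and /e/, so it spirantizes to the fricative [z]. /b/ is a stop between vowels /e/ and /a/, so it spirantizes to the fricative [v]. /oigibkideba/ → oigibkizeva.
Rule 4 (stop-cluster i-epenthesis): /b/ and /k/ form a stop–stop cluster, so [i] is inserted between them. /oigibkizeva/ → oigibikizeva.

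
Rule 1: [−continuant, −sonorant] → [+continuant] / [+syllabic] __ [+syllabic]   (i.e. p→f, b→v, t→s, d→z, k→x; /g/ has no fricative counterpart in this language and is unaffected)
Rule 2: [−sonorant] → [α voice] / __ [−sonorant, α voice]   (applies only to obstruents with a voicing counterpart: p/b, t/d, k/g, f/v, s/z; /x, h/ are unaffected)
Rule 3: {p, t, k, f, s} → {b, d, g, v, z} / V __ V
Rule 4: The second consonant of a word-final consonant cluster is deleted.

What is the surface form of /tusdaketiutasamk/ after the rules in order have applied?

Rule 1 (intervocalic spirantization): /k/ is a stop between vowels /a/ and /e/, so it spirantizes to the fricative [x]. /t/ is a stop between vowels /e/ and /i/, so it spirantizes to the fricative [s]. /t/ is a stop between vowels /u/ and /a/, so it spirantizes to the fricative [s]. /tusdaketiutasamk/ → tusdaxesiusasamk.
Rule 2 (regressive voicing assimilation): /s/ precedes the voiced obstruent /d/, so it voices to [z] by assimilation. /tusdaxesiusasamk/ → tuzdaxesiusasamk.
Rule 3 (intervocalic voicing): /s/ is a voiceless obstruent between vowels /e/ and /i/, so it voices to [z]. /s/ is a voiceless obstruent between vowels /u/ and /a/, so it voices to [z]. /s/ is a voiceless obstruent between vowels /a/ and /a/, so it voices to [z]. /tuzdaxesiusasamk/ → tuzdaxeziuzazamk.
Rule 4 (final cluster simplification): /k/ is the second consonant of a word-final cluster /mk/, so it deletes. /tuzdaxeziuzazamk/ → tuzdaxeziuzazam.

tuzdaxeziuzazam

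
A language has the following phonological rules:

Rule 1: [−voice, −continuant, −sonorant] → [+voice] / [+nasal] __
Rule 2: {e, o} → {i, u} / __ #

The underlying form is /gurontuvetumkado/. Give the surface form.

guronduvetumgadu

Rule 1 (post-nasal voicing): /t/ is a voiceless stop immediately after the nasal /n/, so it voices to [d]. /k/ is a voiceless stop immediately after the nasal /m/, so it voices to [g]. /gurontuvetumkado/ → guronduvetumgado.
Rule 2 (final vowel raising): /o/ is a mid vowel in word-final position, so it raises to [u]. /guronduvetumgado/ → guronduvetumgadu.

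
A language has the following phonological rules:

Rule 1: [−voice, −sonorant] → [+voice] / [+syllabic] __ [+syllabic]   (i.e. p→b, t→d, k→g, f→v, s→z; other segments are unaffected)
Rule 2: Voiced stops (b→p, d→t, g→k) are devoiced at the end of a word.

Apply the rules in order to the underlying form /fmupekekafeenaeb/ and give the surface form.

fmubegegaveenaep

Rule 1 (intervocalic voicing): /p/ is a voiceless obstruent between vowels /u/ and /e/, so it voices to [b]. /k/ is a voiceless obstruent between vowels /e/ and /e/, so it voices to [g]. /k/ is a voiceless obstruent between vowels /e/ and /a/, so it voices to [g]. /f/ is a voiceless obstruent between vowels /a/ and /e/, so it voices to [v]. /fmupekekafeenaeb/ → fmubegegaveenaeb.
Rule 2 (final devoicing): /b/ is a voiced stop in word-final position, so it devoices to [p]. /fmubegegaveenaeb/ → fmubegegaveenaep.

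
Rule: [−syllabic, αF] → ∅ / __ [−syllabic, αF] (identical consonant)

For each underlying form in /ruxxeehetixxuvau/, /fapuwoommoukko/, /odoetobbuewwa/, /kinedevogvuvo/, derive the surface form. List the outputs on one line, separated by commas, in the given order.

ruxeehetixuvau, fapuwoomouko, odoetobuewa, kinedevogvuvo

/ruxxeehetixxuvau/: /xx/ is a geminate; the first /x/ deletes. /xx/ is a geminate; the first /x/ deletes. → [ruxeehetixuvau].
/fapuwoommoukko/: /mm/ is a geminate; the first /m/ deletes. /kk/ is a geminate; the first /k/ deletes. → [fapuwoomouko].
/odoetobbuewwa/: /bb/ is a geminate; the first /b/ deletes. /ww/ is a geminate; the first /w/ deletes. → [odoetobuewa].
/kinedevogvuvo/: the rule's environment is not met; surfaces unchanged as [kinedevogvuvo].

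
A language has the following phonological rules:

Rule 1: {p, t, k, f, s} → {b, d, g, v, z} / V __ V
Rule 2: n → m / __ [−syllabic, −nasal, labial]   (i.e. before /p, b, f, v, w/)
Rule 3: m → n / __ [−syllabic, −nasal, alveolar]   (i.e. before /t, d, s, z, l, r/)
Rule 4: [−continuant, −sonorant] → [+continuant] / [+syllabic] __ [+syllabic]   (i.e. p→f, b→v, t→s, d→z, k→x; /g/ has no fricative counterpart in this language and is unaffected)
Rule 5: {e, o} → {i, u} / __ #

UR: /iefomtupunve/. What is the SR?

ievontuvumvi

Rule 1 (intervocalic voicing): /f/ is a voiceless obstruent between vowels /e/ and /o/, so it voices to [v]. /p/ is a voiceless obstruent between vowels /u/ and /u/, so it voices to [b]. /iefomtupunve/ → ievomtubunve.
Rule 2 (nasal place assimilation): /n/ precedes the labial consonant /v/, so it assimilates in place to [m]. /ievomtubunve/ → ievomtubumve.
Rule 3 (nasal place assimilation): /m/ precedes the alveolar consonant /t/, so it assimilates in place to [n]. /ievomtubumve/ → ievontubumve.
Rule 4 (intervocalic spirantization): /b/ is a stop between vowels /u/ and /u/, so it spirantizes to the fricative [v]. /ievontubumve/ → ievontuvumve.
Rule 5 (final vowel raising): /e/ is a mid vowel in word-final position, so it raises to [i]. /ievontuvumve/ → ievontuvumvi.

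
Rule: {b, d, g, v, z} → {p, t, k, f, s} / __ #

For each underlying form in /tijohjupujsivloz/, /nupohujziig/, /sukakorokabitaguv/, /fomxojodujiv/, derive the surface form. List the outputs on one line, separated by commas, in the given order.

/tijohjupujsivloz/: /z/ is a voiced obstruent in word-final position, so it devoices to [s]. → [tijohjupujsivlos].
/nupohujziig/: /g/ is a voiced obstruent in word-final position, so it devoices to [k]. → [nupohujziik].
/sukakorokabitaguv/: /v/ is a voiced obstruent in word-final position, so it devoices to [f]. → [sukakorokabitaguf].
/fomxojodujiv/: /v/ is a voiced obstruent in word-final position, so it devoices to [f]. → [fomxojodujif].

tijohjupujsivlos, nupohujziik, sukakorokabitaguf, fomxojodujif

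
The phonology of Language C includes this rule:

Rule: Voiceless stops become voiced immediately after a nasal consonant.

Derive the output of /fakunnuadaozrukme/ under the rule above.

fakunnuadaozrukme

No segment of /fakunnuadaozrukme/ meets the structural description of the rule, so the form surfaces unchanged.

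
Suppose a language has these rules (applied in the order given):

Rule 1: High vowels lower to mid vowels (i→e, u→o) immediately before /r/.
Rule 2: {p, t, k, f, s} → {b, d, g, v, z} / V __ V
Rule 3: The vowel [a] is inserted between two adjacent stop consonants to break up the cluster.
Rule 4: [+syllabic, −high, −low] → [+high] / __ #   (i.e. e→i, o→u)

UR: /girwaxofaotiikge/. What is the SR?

Rule 1 (pre-rhotic lowering): /i/ is a high vowel immediately before /r/, so it lowers to [e]. /girwaxofaotiikge/ → gerwaxofaotiikge.
Rule 2 (intervocalic voicing): /f/ is a voiceless obstruent between vowels /o/ and /a/, so it voices to [v]. /t/ is a voiceless obstruent between vowels /o/ and /i/, so it voices to [d]. /gerwaxofaotiikge/ → gerwaxovaodiikge.
Rule 3 (stop-cluster a-epenthesis): /k/ and /g/ form a stop–stop cluster, so [a] is inserted between them. /gerwaxovaodiikge/ → gerwaxovaodiikage.
Rule 4 (final vowel raising): /e/ is a mid vowel in word-final position, so it raises to [i]. /gerwaxovaodiikage/ → gerwaxovaodiikagi.

gerwaxovaodiikagi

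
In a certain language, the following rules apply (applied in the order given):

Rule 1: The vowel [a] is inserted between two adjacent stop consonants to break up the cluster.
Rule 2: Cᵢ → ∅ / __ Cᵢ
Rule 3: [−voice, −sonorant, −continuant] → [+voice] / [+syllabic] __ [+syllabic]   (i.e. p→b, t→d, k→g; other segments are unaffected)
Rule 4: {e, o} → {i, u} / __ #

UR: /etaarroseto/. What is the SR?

edaarosedu

Rule 1 (stop-cluster a-epenthesis): no segment meets the environment; /etaarroseto/ is unchanged.
Rule 2 (degemination): /rr/ is a geminate; the first /r/ deletes. /etaarroseto/ → etaaroseto.
Rule 3 (intervocalic voicing): /t/ is a voiceless stop between vowels /e/ and /a/, so it voices to [d]. /t/ is a voiceless stop between vowels /e/ and /o/, so it voices to [d]. /etaaroseto/ → edaarosedo.
Rule 4 (final vowel raising): /o/ is a mid vowel in word-final position, so it raises to [u]. /edaarosedo/ → edaarosedu.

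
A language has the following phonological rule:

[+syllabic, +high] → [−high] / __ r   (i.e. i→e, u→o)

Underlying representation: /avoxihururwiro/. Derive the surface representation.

/u/ is a high vowel immediately before /r/, so it lowers to [o].
/u/ is a high vowel immediately before /r/, so it lowers to [o].
/i/ is a high vowel immediately before /r/, so it lowers to [e].
The other instance of /i/ does not occur in the required environment and remains unchanged.
Surface form: [avoxihororwero].

avoxihororwero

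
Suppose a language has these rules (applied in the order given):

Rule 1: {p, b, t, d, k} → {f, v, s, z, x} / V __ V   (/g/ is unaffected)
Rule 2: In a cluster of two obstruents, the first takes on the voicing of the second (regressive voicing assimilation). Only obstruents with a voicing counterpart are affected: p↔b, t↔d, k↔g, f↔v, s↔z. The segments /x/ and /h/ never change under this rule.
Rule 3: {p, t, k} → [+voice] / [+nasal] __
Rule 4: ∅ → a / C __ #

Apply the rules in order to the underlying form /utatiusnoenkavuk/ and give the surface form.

Rule 1 (intervocalic spirantization): /t/ is a stop between vowels /u/ and /a/, so it spirantizes to the fricative [s]. /t/ is a stop between vowels /a/ and /i/, so it spirantizes to the fricative [s]. /utatiusnoenkavuk/ → usasiusnoenkavuk.
Rule 2 (regressive voicing assimilation): no segment meets the environment; /usasiusnoenkavuk/ is unchanged.
Rule 3 (post-nasal voicing): /k/ is a voiceless stop immediately after the nasal /n/, so it voices to [g]. /usasiusnoenkavuk/ → usasiusnoengavuk.
Rule 4 (final a-epenthesis): the form ends in the consonant /k/, so [a] is inserted word-finally. /usasiusnoengavuk/ → usasiusnoengavuka.

usasiusnoengavuka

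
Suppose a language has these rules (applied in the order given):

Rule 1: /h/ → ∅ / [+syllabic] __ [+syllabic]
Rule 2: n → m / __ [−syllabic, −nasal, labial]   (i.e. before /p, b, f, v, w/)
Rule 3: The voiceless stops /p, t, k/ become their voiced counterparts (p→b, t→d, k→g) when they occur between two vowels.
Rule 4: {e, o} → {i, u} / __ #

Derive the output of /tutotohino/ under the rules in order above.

Rule 1 (intervocalic h-deletion): /h/ occurs between vowels /o/ and /i/, so it deletes. /tutotohino/ → tutotoino.
Rule 2 (nasal place assimilation): no segment meets the environment; /tutotoino/ is unchanged.
Rule 3 (intervocalic voicing): /t/ is a voiceless stop between vowels /u/ and /o/, so it voices to [d]. /t/ is a voiceless stop between vowels /o/ and /o/, so it voices to [d]. /tutotoino/ → tudodoino.
Rule 4 (final vowel raising): /o/ is a mid vowel in word-final position, so it raises to [u]. /tudodoino/ → tudodoinu.

tudodoinu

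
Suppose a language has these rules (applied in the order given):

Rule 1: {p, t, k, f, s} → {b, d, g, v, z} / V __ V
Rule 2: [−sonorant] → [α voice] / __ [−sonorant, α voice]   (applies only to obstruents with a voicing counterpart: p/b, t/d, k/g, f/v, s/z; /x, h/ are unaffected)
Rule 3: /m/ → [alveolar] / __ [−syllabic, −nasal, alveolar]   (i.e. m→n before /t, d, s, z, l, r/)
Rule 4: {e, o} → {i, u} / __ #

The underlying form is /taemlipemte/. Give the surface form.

Rule 1 (intervocalic voicing): /p/ is a voiceless obstruent between vowels /i/ and /e/, so it voices to [b]. /taemlipemte/ → taemlibemte.
Rule 2 (regressive voicing assimilation): no segment meets the environment; /taemlibemte/ is unchanged.
Rule 3 (nasal place assimilation): /m/ precedes the alveolar consonant /l/, so it assimilates in place to [n]. /m/ precedes the alveolar consonant /t/, so it assimilates in place to [n]. /taemlibemte/ → taenlibente.
Rule 4 (final vowel raising): /e/ is a mid vowel in word-final position, so it raises to [i]. /taenlibente/ → taenlibenti.

taenlibenti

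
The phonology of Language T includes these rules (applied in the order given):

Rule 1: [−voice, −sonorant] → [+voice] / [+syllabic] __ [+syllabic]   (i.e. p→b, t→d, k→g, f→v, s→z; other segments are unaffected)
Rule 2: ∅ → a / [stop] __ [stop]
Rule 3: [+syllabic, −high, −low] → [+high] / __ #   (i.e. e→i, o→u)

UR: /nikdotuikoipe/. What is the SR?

Rule 1 (intervocalic voicing): /t/ is a voiceless obstruent between vowels /o/ and /u/, so it voices to [d]. /k/ is a voiceless obstruent between vowels /i/ and /o/, so it voices to [g]. /p/ is a voiceless obstruent between vowels /i/ and /e/, so it voices to [b]. /nikdotuikoipe/ → nikdoduigoibe.
Rule 2 (stop-cluster a-epenthesis): /k/ and /d/ form a stop–stop cluster, so [a] is inserted between them. /nikdoduigoibe/ → nikadoduigoibe.
Rule 3 (final vowel raising): /e/ is a mid vowel in word-final position, so it raises to [i]. /nikadoduigoibe/ → nikadoduigoibi.

nikadoduigoibi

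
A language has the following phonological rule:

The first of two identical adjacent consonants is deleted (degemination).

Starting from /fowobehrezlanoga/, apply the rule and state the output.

No segment of /fowobehrezlanoga/ meets the structural description of the rule, so the form surfaces unchanged.

fowobehrezlanoga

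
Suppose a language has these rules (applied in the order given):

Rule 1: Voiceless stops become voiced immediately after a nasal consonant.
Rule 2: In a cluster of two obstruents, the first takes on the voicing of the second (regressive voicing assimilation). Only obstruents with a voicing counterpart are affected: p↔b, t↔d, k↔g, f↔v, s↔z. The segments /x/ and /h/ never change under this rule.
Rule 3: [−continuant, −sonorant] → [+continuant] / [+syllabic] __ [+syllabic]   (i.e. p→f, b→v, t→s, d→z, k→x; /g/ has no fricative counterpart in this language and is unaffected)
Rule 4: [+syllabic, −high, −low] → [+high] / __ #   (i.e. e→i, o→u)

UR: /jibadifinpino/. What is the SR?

Rule 1 (post-nasal voicing): /p/ is a voiceless stop immediately after the nasal /n/, so it voices to [b]. /jibadifinpino/ → jibadifinbino.
Rule 2 (regressive voicing assimilation): no segment meets the environment; /jibadifinbino/ is unchanged.
Rule 3 (intervocalic spirantization): /b/ is a stop between vowels /i/ and /a/, so it spirantizes to the fricative [v]. /d/ is a stop between vowels /a/ and /i/, so it spirantizes to the fricative [z]. /jibadifinbino/ → jivazifinbino.
Rule 4 (final vowel raising): /o/ is a mid vowel in word-final position, so it raises to [u]. /jivazifinbino/ → jivazifinbinu.

jivazifinbinu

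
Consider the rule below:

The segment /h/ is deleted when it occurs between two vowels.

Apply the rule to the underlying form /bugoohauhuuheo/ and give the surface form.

/h/ occurs between vowels /o/ and /a/, so it deletes.
/h/ occurs between vowels /u/ and /u/, so it deletes.
/h/ occurs between vowels /u/ and /e/, so it deletes.
Surface form: [bugooauuueo].

bugooauuueo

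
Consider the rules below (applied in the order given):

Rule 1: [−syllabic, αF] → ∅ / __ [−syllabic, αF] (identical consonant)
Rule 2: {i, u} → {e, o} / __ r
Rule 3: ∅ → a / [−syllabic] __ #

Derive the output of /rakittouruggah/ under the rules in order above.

rakitoorugaha

Rule 1 (degemination): /tt/ is a geminate; the first /t/ deletes. /gg/ is a geminate; the first /g/ deletes. /rakittouruggah/ → rakitourugah.
Rule 2 (pre-rhotic lowering): /u/ is a high vowel immediately before /r/, so it lowers to [o]. /rakitourugah/ → rakitoorugah.
Rule 3 (final a-epenthesis): the form ends in the consonant /h/, so [a] is inserted word-finally. /rakitoorugah/ → rakitoorugaha.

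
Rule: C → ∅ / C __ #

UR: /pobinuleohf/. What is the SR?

/f/ is the second consonant of a word-final cluster /hf/, so it deletes.
The other instances of /p/, /b/, /n/, /l/, /h/ do not occur in the required environment and remain unchanged.
Surface form: [pobinuleoh].

pobinuleoh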